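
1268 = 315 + 953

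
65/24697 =65/24697 = 0.00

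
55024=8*6878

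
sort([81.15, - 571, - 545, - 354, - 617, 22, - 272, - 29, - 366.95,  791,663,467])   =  [ - 617, - 571,- 545, - 366.95, - 354, - 272, - 29, 22,81.15,467, 663 , 791]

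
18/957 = 6/319 = 0.02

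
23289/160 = 145 + 89/160 =145.56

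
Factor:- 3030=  - 2^1*3^1*5^1 *101^1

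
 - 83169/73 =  - 83169/73= - 1139.30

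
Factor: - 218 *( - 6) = 1308 = 2^2*3^1*109^1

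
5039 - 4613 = 426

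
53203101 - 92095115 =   -  38892014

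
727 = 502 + 225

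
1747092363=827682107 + 919410256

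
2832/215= 13+37/215 = 13.17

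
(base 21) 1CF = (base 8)1304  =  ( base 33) LF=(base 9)866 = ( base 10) 708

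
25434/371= 68+206/371 = 68.56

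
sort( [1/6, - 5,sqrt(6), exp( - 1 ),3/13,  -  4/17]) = [ - 5, - 4/17, 1/6, 3/13, exp( - 1), sqrt(6) ] 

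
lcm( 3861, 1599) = 158301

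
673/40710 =673/40710= 0.02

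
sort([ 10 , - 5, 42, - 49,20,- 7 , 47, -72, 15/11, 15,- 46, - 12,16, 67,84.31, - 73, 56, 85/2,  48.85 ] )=[ - 73, - 72, - 49, - 46, - 12, - 7,-5, 15/11, 10, 15, 16,20, 42, 85/2, 47,  48.85,  56,67, 84.31]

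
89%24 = 17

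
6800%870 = 710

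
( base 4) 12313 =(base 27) g7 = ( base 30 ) ej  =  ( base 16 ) 1B7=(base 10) 439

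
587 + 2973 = 3560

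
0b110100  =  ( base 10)52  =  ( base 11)48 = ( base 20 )2c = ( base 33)1j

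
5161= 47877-42716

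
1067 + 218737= 219804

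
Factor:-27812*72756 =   -  2023489872 = - 2^4* 3^2*17^1 *43^1*47^1*409^1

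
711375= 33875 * 21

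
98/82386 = 49/41193 = 0.00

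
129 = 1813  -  1684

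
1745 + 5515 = 7260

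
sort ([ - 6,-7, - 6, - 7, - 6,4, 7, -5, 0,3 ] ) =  [ - 7, - 7, - 6, -6, - 6, - 5,0, 3,  4, 7 ] 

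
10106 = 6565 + 3541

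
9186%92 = 78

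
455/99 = 4 + 59/99 =4.60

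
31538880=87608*360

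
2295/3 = 765  =  765.00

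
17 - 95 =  - 78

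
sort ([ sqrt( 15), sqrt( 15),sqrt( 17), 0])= [ 0, sqrt( 15 ),sqrt( 15), sqrt( 17)]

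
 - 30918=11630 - 42548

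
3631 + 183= 3814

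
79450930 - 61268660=18182270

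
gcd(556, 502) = 2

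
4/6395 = 4/6395 = 0.00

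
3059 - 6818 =-3759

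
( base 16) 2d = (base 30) 1F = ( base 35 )1a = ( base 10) 45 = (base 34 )1B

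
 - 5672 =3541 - 9213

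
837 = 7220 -6383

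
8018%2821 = 2376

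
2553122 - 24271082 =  - 21717960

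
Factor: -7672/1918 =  - 4 = - 2^2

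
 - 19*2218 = -42142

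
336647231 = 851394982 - 514747751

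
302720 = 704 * 430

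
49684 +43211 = 92895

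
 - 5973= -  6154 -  - 181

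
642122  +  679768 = 1321890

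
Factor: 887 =887^1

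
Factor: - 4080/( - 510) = 2^3=8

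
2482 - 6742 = -4260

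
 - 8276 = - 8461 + 185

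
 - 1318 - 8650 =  - 9968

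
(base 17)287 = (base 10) 721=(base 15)331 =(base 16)2D1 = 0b1011010001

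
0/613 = 0 =0.00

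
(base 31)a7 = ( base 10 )317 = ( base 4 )10331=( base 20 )FH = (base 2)100111101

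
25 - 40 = - 15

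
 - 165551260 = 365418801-530970061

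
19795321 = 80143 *247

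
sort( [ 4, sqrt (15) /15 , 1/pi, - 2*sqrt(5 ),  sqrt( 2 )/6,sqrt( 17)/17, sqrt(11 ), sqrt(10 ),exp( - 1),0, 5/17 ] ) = [ - 2*sqrt( 5),0, sqrt(2 ) /6, sqrt(17) /17,sqrt(15 )/15 , 5/17, 1/pi, exp(-1), sqrt(10 ) , sqrt( 11), 4 ]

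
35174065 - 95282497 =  - 60108432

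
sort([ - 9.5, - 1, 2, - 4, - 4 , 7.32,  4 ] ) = [ - 9.5, - 4, - 4,- 1,  2,4,7.32]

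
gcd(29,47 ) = 1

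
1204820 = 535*2252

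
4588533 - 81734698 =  - 77146165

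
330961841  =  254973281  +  75988560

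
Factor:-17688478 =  - 2^1*8844239^1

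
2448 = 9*272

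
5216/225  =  5216/225 = 23.18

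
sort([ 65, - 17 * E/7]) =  [  -  17 * E/7, 65 ]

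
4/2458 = 2/1229 =0.00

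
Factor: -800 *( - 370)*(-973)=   -  288008000  =  -2^6  *  5^3 * 7^1*37^1* 139^1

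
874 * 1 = 874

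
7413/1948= 3 +1569/1948 =3.81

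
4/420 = 1/105 = 0.01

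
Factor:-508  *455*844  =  -2^4*5^1*7^1* 13^1* 127^1*211^1 =-195082160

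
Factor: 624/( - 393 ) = -208/131 = - 2^4 * 13^1*131^( - 1 ) 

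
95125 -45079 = 50046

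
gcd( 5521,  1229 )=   1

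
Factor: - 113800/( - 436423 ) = 2^3*5^2 *13^( - 1 )*59^( - 1)=200/767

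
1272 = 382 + 890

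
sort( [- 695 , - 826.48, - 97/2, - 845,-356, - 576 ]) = [  -  845, - 826.48, - 695,-576, - 356, - 97/2]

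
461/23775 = 461/23775 =0.02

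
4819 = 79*61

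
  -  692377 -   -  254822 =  - 437555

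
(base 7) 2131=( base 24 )17D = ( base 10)757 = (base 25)157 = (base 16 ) 2F5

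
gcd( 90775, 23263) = 1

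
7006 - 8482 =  - 1476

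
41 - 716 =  - 675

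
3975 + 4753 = 8728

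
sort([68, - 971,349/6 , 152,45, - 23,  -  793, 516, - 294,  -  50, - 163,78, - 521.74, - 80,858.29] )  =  [ - 971,-793, - 521.74 , - 294,-163, - 80, - 50 , - 23,45,349/6,68,78,152,516,  858.29]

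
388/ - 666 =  - 1  +  139/333 = - 0.58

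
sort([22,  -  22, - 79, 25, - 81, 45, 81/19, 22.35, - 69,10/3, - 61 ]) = [ - 81, - 79, - 69, - 61,-22,10/3, 81/19,  22 , 22.35, 25, 45] 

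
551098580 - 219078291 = 332020289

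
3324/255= 1108/85= 13.04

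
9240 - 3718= 5522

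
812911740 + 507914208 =1320825948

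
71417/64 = 71417/64 =1115.89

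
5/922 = 5/922 = 0.01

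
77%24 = 5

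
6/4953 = 2/1651 = 0.00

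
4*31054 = 124216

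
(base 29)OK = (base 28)pg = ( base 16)2cc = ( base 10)716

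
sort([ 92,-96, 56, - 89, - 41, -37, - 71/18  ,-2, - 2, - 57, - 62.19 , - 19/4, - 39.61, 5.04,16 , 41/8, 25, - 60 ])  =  [-96, - 89, - 62.19, - 60, - 57, - 41, - 39.61, - 37,-19/4 , -71/18, - 2, - 2,5.04,41/8,16, 25,56,92 ]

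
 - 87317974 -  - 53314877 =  - 34003097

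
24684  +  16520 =41204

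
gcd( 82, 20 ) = 2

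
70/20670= 7/2067 = 0.00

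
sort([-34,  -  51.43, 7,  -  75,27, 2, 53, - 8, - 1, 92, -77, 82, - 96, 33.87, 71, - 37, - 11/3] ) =[-96,-77, - 75, - 51.43, - 37, - 34, - 8,-11/3,  -  1, 2, 7, 27,33.87, 53, 71, 82,92 ]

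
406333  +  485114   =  891447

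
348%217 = 131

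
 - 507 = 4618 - 5125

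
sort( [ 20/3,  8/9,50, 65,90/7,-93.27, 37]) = [ - 93.27, 8/9,20/3, 90/7, 37,50, 65 ]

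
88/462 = 4/21  =  0.19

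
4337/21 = 4337/21 = 206.52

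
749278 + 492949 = 1242227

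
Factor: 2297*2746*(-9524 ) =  - 2^3*1373^1*2297^1*2381^1 = - 60073220488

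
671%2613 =671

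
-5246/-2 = 2623 + 0/1  =  2623.00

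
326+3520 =3846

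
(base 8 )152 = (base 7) 211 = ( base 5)411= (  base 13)82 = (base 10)106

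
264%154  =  110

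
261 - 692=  - 431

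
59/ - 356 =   -  1+297/356 = - 0.17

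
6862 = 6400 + 462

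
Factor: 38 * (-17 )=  - 2^1*17^1 * 19^1 = - 646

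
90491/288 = 90491/288 = 314.20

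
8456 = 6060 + 2396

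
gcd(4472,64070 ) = 86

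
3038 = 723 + 2315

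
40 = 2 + 38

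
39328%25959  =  13369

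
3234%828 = 750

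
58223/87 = 58223/87= 669.23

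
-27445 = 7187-34632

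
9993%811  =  261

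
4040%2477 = 1563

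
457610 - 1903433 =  - 1445823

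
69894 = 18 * 3883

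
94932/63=1506 + 6/7 = 1506.86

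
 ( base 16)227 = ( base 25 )M1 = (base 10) 551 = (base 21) 155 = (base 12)39b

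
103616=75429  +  28187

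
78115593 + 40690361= 118805954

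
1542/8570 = 771/4285=0.18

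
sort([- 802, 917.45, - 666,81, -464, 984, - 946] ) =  [ -946,-802,-666, - 464, 81 , 917.45, 984] 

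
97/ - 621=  -97/621 = -  0.16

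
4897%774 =253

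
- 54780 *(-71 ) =3889380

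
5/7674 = 5/7674 =0.00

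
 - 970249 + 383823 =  - 586426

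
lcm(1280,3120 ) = 49920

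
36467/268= 36467/268 = 136.07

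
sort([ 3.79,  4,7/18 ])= [ 7/18, 3.79, 4 ]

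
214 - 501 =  - 287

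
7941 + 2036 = 9977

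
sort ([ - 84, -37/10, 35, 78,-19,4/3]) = [-84,-19, - 37/10, 4/3, 35, 78]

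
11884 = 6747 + 5137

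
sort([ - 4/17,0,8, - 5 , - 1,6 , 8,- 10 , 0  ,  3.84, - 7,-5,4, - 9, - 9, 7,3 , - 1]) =[ - 10, - 9, - 9 , - 7,  -  5, - 5, - 1,-1,-4/17,  0,0,3,3.84,4,6 , 7,8, 8]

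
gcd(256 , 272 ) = 16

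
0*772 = 0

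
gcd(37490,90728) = 2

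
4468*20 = 89360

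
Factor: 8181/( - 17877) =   -  3^3 * 59^ (-1 ) = -27/59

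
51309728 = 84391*608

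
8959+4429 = 13388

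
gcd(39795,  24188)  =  1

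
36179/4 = 9044+3/4 = 9044.75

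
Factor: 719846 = 2^1 * 53^1 * 6791^1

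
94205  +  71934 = 166139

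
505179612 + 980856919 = 1486036531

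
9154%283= 98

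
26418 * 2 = 52836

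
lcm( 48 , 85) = 4080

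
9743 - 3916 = 5827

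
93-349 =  - 256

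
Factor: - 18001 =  - 47^1*383^1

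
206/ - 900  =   - 1 + 347/450= -0.23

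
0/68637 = 0 = 0.00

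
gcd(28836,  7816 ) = 4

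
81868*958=78429544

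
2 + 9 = 11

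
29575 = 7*4225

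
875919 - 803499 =72420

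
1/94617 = 1/94617 = 0.00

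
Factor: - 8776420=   -  2^2 * 5^1 * 17^1 *83^1*311^1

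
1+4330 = 4331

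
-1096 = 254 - 1350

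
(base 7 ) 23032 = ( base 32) 5MU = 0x16de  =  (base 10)5854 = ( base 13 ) 2884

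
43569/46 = 43569/46 = 947.15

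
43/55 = 43/55 = 0.78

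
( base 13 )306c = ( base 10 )6681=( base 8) 15031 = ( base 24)BE9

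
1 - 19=-18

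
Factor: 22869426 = 2^1 *3^1*19^1*200609^1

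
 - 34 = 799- 833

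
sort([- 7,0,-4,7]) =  [ - 7, - 4, 0, 7 ]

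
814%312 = 190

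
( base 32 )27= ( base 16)47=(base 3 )2122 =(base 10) 71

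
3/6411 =1/2137 = 0.00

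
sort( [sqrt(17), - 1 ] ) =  [ - 1,sqrt(17 ) ] 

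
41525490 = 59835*694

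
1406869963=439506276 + 967363687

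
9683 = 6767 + 2916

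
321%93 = 42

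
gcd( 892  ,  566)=2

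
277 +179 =456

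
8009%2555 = 344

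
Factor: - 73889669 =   -  7^1*89^1*118603^1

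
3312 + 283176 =286488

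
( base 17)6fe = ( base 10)2003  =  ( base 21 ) 4b8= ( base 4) 133103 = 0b11111010011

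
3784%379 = 373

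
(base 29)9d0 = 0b1111100001010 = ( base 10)7946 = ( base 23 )F0B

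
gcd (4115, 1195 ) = 5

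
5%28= 5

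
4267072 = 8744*488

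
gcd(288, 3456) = 288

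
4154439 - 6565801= - 2411362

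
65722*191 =12552902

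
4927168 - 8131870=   -  3204702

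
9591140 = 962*9970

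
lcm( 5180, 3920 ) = 145040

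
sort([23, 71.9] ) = [23,71.9 ] 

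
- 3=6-9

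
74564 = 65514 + 9050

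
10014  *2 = 20028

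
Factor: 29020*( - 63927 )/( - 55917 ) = 2^2 *3^(-1) * 5^1*19^( - 1) * 109^( - 1)*1451^1 * 7103^1 = 206129060/6213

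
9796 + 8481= 18277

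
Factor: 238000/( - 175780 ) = -2^2 * 5^2*7^1*11^(-1)*47^( - 1) = -700/517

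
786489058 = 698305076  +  88183982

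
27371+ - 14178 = 13193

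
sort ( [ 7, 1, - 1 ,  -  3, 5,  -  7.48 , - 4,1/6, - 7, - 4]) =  [ - 7.48 , - 7, - 4, - 4, - 3, - 1,1/6, 1, 5, 7 ]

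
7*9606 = 67242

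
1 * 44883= 44883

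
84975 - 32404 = 52571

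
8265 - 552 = 7713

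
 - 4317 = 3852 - 8169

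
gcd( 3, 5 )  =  1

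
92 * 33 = 3036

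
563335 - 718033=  - 154698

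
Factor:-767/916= - 2^( - 2 )*13^1*59^1*229^(-1) 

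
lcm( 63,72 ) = 504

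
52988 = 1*52988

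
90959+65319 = 156278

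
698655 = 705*991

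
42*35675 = 1498350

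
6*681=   4086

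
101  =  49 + 52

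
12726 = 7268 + 5458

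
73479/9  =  8164 + 1/3 = 8164.33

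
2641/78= 33+67/78=33.86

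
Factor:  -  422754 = - 2^1*3^1*70459^1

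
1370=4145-2775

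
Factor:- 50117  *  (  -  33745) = 1691198165 = 5^1*  17^1*23^1*397^1*2179^1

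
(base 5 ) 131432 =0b1010001111010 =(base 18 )G34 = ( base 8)12172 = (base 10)5242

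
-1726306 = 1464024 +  - 3190330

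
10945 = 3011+7934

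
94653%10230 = 2583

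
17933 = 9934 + 7999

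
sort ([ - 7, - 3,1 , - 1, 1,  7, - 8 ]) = [  -  8, - 7,  -  3, - 1 , 1,1,7] 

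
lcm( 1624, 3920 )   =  113680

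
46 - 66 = - 20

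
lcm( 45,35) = 315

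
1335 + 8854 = 10189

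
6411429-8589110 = -2177681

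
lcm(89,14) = 1246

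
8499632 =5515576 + 2984056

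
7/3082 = 7/3082 = 0.00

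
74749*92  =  6876908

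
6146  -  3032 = 3114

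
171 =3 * 57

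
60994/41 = 60994/41= 1487.66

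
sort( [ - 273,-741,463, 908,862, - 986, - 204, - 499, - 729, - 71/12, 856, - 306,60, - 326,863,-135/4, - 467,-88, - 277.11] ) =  [ - 986,- 741, -729,-499 , - 467,  -  326,-306,-277.11, - 273, -204, - 88 , - 135/4 , - 71/12,60, 463, 856, 862,863, 908 ]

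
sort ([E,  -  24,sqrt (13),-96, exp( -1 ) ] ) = [ - 96, - 24, exp( - 1 ), E, sqrt( 13)] 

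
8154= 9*906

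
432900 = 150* 2886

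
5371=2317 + 3054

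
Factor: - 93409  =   - 29^1*3221^1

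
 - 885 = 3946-4831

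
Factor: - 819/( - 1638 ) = 2^( - 1) = 1/2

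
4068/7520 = 1017/1880 = 0.54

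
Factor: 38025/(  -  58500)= - 2^(-2 )*5^( - 1 )*13^1= -13/20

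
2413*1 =2413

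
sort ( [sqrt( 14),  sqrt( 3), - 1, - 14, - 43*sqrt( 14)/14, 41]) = [ - 14, - 43*sqrt( 14)/14,  -  1,sqrt( 3) , sqrt( 14),  41] 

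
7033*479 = 3368807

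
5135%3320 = 1815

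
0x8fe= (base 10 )2302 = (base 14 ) BA6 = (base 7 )6466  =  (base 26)3AE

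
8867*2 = 17734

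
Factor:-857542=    - 2^1*7^1*61253^1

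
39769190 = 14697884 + 25071306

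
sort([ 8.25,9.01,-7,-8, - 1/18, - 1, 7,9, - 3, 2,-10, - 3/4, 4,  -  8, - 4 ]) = [-10, -8, - 8, - 7,-4, - 3 , - 1,-3/4, - 1/18 , 2, 4, 7, 8.25,9, 9.01 ]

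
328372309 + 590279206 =918651515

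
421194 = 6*70199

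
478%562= 478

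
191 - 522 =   -  331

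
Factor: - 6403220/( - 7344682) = 3201610/3672341 = 2^1 * 5^1*17^1*23^( - 1)*37^1*509^1*159667^( - 1)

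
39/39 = 1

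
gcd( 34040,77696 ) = 8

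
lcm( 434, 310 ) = 2170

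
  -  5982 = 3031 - 9013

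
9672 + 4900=14572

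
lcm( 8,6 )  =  24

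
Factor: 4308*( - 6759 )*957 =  - 2^2 * 3^4*11^1*29^1*  359^1*751^1 =- 27865707804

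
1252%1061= 191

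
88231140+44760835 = 132991975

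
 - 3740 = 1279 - 5019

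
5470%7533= 5470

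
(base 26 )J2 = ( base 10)496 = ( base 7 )1306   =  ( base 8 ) 760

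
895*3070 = 2747650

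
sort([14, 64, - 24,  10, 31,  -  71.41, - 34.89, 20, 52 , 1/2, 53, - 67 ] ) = [-71.41, -67, - 34.89, - 24,1/2,10, 14,  20, 31, 52, 53,64] 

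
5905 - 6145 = -240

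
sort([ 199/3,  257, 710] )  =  [ 199/3,257, 710 ] 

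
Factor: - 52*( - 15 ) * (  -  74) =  - 2^3*3^1*5^1  *  13^1* 37^1 = -  57720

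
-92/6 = -16  +  2/3 = -15.33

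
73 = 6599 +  - 6526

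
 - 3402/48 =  - 567/8 =-  70.88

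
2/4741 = 2/4741 = 0.00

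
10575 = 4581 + 5994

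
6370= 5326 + 1044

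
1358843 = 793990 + 564853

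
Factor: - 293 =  - 293^1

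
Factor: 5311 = 47^1*113^1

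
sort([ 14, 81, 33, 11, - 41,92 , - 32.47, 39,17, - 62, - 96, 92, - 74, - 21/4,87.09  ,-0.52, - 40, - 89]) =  [-96,- 89, - 74, - 62,  -  41, - 40, - 32.47,- 21/4, - 0.52,11, 14, 17, 33, 39,81, 87.09,  92,92]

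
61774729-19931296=41843433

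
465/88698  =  155/29566  =  0.01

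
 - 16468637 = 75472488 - 91941125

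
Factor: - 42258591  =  -3^4*157^1*3323^1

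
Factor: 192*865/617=166080/617  =  2^6 * 3^1*5^1*173^1*617^(-1 ) 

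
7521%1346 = 791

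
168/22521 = 56/7507  =  0.01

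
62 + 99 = 161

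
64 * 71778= 4593792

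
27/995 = 27/995 = 0.03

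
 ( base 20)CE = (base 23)b1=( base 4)3332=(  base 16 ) fe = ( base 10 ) 254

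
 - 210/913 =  - 210/913 = - 0.23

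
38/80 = 19/40 = 0.47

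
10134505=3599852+6534653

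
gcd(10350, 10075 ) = 25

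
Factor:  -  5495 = -5^1*7^1*157^1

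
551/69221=551/69221 = 0.01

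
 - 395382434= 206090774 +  - 601473208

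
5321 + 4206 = 9527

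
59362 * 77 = 4570874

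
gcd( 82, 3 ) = 1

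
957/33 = 29 = 29.00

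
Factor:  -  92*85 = -7820 = - 2^2*5^1*17^1*23^1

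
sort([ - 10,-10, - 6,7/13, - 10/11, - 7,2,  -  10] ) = [- 10,- 10, - 10,-7,  -  6, - 10/11, 7/13,2]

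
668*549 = 366732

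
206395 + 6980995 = 7187390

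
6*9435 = 56610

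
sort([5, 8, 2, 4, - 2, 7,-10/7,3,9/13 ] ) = [-2,  -  10/7, 9/13,  2, 3,4, 5,7 , 8]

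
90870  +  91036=181906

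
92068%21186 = 7324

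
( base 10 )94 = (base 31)31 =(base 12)7a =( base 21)4a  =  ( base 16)5e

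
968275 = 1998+966277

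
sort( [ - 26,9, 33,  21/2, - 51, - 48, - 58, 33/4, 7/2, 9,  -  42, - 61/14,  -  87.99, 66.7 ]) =[ - 87.99, -58,  -  51,- 48, - 42,-26 , - 61/14, 7/2 , 33/4 , 9,9,  21/2,  33,  66.7]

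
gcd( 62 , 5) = 1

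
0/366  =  0 = 0.00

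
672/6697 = 672/6697= 0.10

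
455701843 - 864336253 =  - 408634410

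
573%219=135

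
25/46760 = 5/9352 = 0.00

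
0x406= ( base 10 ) 1030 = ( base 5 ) 13110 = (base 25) 1G5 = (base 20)2ba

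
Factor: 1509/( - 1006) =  - 2^( - 1)*3^1 = - 3/2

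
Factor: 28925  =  5^2*13^1 * 89^1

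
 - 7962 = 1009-8971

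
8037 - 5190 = 2847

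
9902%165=2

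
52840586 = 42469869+10370717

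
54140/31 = 1746 + 14/31 = 1746.45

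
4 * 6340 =25360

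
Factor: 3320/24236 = 2^1*5^1*73^ ( - 1)=10/73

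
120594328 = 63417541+57176787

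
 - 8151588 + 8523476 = 371888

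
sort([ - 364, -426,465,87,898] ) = [  -  426,- 364, 87,465,898]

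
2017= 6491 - 4474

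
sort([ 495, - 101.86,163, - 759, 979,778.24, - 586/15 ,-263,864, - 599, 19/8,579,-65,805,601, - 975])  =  [ - 975, - 759, - 599, - 263, - 101.86,  -  65, - 586/15 , 19/8,  163,495,579,601, 778.24, 805,864, 979] 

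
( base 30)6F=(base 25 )7K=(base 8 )303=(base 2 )11000011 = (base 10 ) 195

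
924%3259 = 924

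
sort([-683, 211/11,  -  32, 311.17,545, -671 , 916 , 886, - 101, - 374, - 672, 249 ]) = [-683,-672, -671, - 374,  -  101, - 32, 211/11,249, 311.17, 545,886, 916 ]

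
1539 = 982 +557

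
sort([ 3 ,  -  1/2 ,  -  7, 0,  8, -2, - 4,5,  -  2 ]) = [- 7, - 4,-2, - 2,-1/2, 0,3,5, 8]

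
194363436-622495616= - 428132180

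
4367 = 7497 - 3130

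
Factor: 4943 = 4943^1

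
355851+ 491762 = 847613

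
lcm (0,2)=0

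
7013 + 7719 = 14732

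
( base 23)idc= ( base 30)ARN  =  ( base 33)90W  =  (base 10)9833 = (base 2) 10011001101001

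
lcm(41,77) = 3157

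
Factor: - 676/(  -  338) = 2^1 = 2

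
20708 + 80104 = 100812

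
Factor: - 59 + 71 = 12 = 2^2*3^1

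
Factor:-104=-2^3*13^1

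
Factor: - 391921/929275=-5^ (-2)*37171^( - 1)*391921^1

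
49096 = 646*76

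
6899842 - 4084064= 2815778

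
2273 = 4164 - 1891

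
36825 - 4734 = 32091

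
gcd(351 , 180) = 9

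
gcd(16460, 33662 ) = 2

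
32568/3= 10856=10856.00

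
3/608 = 3/608= 0.00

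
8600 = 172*50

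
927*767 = 711009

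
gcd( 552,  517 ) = 1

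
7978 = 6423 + 1555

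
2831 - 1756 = 1075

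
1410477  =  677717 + 732760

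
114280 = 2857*40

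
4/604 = 1/151  =  0.01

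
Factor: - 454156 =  - 2^2*113539^1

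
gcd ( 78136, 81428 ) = 4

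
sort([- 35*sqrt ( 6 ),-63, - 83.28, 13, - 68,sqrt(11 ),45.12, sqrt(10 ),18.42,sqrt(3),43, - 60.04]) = [ - 35*sqrt ( 6),-83.28, - 68, - 63, - 60.04, sqrt( 3),sqrt(10 ), sqrt(11), 13, 18.42, 43,  45.12]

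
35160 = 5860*6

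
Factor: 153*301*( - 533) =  - 3^2*7^1*13^1 * 17^1*41^1*43^1 = -24546249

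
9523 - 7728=1795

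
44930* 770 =34596100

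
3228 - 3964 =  - 736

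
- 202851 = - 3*67617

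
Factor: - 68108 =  - 2^2 * 17027^1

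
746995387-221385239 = 525610148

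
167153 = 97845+69308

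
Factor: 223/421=223^1*421^(-1 )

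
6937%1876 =1309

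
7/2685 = 7/2685 = 0.00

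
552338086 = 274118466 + 278219620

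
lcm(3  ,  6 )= 6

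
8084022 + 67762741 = 75846763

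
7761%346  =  149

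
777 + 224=1001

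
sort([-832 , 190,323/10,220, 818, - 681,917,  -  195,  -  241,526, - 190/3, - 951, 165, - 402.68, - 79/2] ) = [-951,- 832, - 681, - 402.68, - 241, - 195 ,-190/3, - 79/2, 323/10, 165,190, 220 , 526,818, 917 ] 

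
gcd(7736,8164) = 4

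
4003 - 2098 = 1905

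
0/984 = 0  =  0.00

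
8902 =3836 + 5066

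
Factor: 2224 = 2^4*139^1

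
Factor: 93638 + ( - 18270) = 75368 = 2^3*9421^1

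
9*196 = 1764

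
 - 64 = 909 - 973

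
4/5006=2/2503 = 0.00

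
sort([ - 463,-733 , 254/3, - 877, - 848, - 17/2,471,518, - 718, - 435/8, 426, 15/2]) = [-877, - 848, - 733, - 718, - 463, - 435/8, - 17/2,  15/2,254/3,426,471,518]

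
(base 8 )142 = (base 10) 98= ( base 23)46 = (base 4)1202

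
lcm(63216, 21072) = 63216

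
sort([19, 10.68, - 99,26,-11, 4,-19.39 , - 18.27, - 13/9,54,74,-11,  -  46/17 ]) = [-99, - 19.39, - 18.27,-11 , -11, -46/17, - 13/9, 4,  10.68,19 , 26, 54,74]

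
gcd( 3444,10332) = 3444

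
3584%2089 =1495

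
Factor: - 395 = -5^1*79^1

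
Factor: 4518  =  2^1*3^2*251^1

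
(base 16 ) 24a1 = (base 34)83R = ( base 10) 9377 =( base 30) ACH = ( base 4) 2102201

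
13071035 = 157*83255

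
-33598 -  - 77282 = 43684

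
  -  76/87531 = -1+87455/87531 = -0.00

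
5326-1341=3985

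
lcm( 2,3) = 6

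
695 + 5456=6151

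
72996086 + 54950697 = 127946783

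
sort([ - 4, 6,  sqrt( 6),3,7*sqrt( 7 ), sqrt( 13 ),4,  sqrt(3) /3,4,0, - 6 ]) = [ - 6,-4,0,sqrt(3) /3, sqrt( 6),3, sqrt ( 13),4,4,  6,  7*sqrt( 7 )]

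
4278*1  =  4278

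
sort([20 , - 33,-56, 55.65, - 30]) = [ - 56, - 33, - 30 , 20,55.65]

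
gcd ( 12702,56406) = 6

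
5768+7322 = 13090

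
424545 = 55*7719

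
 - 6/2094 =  - 1/349 =- 0.00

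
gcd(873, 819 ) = 9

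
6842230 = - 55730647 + 62572877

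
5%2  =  1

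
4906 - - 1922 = 6828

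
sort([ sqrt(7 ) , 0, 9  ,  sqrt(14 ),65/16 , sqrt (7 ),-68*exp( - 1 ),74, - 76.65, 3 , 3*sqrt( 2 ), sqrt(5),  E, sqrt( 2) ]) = [-76.65,-68*exp ( - 1),0,sqrt( 2 ),sqrt(5 ),sqrt(7),sqrt(7),E, 3 , sqrt( 14 ),  65/16, 3*sqrt( 2 ) , 9, 74]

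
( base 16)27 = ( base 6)103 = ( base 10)39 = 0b100111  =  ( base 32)17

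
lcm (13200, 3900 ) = 171600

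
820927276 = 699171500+121755776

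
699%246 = 207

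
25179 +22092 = 47271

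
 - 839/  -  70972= 839/70972 = 0.01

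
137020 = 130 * 1054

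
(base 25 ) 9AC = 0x16ff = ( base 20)EE7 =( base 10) 5887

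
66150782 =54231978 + 11918804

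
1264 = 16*79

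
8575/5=1715 = 1715.00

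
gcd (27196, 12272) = 52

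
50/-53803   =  -1 + 53753/53803 = - 0.00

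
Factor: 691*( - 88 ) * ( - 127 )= 2^3*11^1*127^1*691^1 = 7722616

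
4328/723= 4328/723 = 5.99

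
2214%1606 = 608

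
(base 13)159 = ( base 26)99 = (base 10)243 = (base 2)11110011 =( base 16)f3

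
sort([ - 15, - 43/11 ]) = [ - 15, - 43/11 ] 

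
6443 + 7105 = 13548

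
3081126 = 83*37122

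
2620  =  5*524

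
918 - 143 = 775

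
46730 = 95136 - 48406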